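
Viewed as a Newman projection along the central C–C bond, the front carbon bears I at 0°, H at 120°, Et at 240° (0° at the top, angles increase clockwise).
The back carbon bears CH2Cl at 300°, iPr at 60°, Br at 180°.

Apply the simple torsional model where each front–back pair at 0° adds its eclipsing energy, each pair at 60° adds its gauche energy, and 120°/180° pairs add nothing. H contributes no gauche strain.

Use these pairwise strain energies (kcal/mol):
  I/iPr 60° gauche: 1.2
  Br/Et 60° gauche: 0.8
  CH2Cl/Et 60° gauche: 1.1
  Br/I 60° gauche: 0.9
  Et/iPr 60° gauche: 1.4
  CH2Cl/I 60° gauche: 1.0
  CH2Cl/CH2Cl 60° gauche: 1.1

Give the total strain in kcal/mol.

This conformer (staggered): I–CH2Cl gauche, I–iPr gauche, Et–CH2Cl gauche, Et–Br gauche; 1.0 + 1.2 + 1.1 + 0.8 = 4.1 kcal/mol.

4.1 kcal/mol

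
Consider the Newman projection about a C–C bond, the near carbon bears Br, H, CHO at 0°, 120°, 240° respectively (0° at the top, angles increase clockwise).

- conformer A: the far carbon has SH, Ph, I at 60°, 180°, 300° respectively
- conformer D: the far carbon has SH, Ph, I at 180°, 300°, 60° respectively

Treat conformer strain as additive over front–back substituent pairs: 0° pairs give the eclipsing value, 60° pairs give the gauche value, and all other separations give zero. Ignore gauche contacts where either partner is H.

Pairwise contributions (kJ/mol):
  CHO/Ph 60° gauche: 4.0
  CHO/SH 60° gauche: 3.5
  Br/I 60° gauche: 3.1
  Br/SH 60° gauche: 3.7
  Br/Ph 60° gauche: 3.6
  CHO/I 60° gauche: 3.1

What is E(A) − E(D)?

A (staggered): Br–SH gauche, Br–I gauche, CHO–Ph gauche, CHO–I gauche; 3.7 + 3.1 + 4.0 + 3.1 = 13.9 kJ/mol.
D (staggered): Br–Ph gauche, Br–I gauche, CHO–SH gauche, CHO–Ph gauche; 3.6 + 3.1 + 3.5 + 4.0 = 14.2 kJ/mol.
E(A) − E(D) = 13.9 − 14.2 = -0.3 kJ/mol.

-0.3 kJ/mol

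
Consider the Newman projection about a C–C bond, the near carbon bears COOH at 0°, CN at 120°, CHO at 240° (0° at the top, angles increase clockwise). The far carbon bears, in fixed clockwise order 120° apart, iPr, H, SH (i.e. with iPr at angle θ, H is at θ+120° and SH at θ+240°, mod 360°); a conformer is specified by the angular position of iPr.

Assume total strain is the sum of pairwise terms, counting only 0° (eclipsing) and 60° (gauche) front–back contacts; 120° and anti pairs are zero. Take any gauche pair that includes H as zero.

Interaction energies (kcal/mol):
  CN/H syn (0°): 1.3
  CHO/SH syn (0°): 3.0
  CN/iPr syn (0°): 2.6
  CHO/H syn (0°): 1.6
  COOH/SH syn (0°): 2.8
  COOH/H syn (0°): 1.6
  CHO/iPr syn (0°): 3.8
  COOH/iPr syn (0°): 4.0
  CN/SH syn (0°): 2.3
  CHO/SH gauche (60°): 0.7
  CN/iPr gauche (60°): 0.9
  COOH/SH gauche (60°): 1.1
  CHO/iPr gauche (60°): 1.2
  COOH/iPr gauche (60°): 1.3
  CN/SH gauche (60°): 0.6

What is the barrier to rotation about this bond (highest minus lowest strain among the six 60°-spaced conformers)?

iPr at 0° is eclipsed. COOH at 0° is eclipsed with iPr at 0° (4.0); CN at 120° is eclipsed with H at 120° (1.3); CHO at 240° is eclipsed with SH at 240° (3.0). Total 8.3 kcal/mol.
iPr at 60° is staggered. COOH at 0° is gauche with iPr at 60° (1.3); COOH at 0° is gauche with SH at 300° (1.1); CN at 120° is gauche with iPr at 60° (0.9); CHO at 240° is gauche with SH at 300° (0.7). Total 4.0 kcal/mol.
iPr at 120° is eclipsed. COOH at 0° is eclipsed with SH at 0° (2.8); CN at 120° is eclipsed with iPr at 120° (2.6); CHO at 240° is eclipsed with H at 240° (1.6). Total 7.0 kcal/mol.
iPr at 180° is staggered. COOH at 0° is gauche with SH at 60° (1.1); CN at 120° is gauche with iPr at 180° (0.9); CN at 120° is gauche with SH at 60° (0.6); CHO at 240° is gauche with iPr at 180° (1.2). Total 3.8 kcal/mol.
iPr at 240° is eclipsed. COOH at 0° is eclipsed with H at 0° (1.6); CN at 120° is eclipsed with SH at 120° (2.3); CHO at 240° is eclipsed with iPr at 240° (3.8). Total 7.7 kcal/mol.
iPr at 300° is staggered. COOH at 0° is gauche with iPr at 300° (1.3); CN at 120° is gauche with SH at 180° (0.6); CHO at 240° is gauche with iPr at 300° (1.2); CHO at 240° is gauche with SH at 180° (0.7). Total 3.8 kcal/mol.
Max at 0° (8.3 kcal/mol), min at 180° (3.8 kcal/mol); barrier = 4.5 kcal/mol.

4.5 kcal/mol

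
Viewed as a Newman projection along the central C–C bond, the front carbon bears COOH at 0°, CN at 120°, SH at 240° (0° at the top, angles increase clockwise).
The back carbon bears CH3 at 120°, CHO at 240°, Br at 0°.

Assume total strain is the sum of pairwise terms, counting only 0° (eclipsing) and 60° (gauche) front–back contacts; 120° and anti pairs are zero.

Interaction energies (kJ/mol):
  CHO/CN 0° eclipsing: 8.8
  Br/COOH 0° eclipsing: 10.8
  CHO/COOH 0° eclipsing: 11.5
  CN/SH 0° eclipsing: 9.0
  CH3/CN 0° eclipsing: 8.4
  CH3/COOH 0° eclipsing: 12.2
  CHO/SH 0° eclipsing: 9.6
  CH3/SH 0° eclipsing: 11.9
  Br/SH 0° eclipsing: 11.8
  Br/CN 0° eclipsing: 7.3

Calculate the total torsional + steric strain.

28.8 kJ/mol

This conformer (eclipsed): COOH–Br eclipsed, CN–CH3 eclipsed, SH–CHO eclipsed; 10.8 + 8.4 + 9.6 = 28.8 kJ/mol.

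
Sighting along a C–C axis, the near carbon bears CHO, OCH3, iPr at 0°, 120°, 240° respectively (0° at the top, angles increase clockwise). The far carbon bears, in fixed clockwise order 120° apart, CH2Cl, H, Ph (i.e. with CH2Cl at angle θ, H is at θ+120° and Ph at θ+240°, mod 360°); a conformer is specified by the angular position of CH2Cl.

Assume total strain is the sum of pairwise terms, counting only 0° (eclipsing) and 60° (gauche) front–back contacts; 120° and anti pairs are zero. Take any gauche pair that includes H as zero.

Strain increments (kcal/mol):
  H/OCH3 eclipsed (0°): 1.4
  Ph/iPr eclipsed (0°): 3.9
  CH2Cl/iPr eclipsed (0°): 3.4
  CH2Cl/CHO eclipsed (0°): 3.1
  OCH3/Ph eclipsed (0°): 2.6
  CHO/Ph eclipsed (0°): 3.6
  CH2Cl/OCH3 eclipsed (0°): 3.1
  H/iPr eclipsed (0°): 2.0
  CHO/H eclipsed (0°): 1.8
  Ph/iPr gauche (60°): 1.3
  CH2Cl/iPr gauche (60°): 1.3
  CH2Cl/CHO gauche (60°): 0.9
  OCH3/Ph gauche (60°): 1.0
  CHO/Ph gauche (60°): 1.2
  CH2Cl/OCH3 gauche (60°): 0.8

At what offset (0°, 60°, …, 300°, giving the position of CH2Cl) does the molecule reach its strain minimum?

CH2Cl at 0° (eclipsed): CHO–CH2Cl eclipsed, OCH3–H eclipsed, iPr–Ph eclipsed; 3.1 + 1.4 + 3.9 = 8.4 kcal/mol.
CH2Cl at 60° (staggered): CHO–CH2Cl gauche, CHO–Ph gauche, OCH3–CH2Cl gauche, iPr–Ph gauche; 0.9 + 1.2 + 0.8 + 1.3 = 4.2 kcal/mol.
CH2Cl at 120° (eclipsed): CHO–Ph eclipsed, OCH3–CH2Cl eclipsed, iPr–H eclipsed; 3.6 + 3.1 + 2.0 = 8.7 kcal/mol.
CH2Cl at 180° (staggered): CHO–Ph gauche, OCH3–CH2Cl gauche, OCH3–Ph gauche, iPr–CH2Cl gauche; 1.2 + 0.8 + 1.0 + 1.3 = 4.3 kcal/mol.
CH2Cl at 240° (eclipsed): CHO–H eclipsed, OCH3–Ph eclipsed, iPr–CH2Cl eclipsed; 1.8 + 2.6 + 3.4 = 7.8 kcal/mol.
CH2Cl at 300° (staggered): CHO–CH2Cl gauche, OCH3–Ph gauche, iPr–CH2Cl gauche, iPr–Ph gauche; 0.9 + 1.0 + 1.3 + 1.3 = 4.5 kcal/mol.
The minimum (4.2 kcal/mol) occurs with CH2Cl at 60°.

60°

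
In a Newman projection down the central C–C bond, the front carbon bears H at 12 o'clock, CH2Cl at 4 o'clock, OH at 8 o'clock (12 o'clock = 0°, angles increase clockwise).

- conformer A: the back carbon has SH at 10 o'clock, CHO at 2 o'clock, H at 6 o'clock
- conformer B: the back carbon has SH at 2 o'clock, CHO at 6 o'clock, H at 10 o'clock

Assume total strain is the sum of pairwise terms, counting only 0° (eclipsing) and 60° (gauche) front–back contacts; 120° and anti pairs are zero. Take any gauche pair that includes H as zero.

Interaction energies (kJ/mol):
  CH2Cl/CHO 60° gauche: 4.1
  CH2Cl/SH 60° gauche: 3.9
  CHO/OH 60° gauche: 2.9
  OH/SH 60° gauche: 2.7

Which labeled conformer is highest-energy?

A (staggered): CH2Cl(120°)/CHO(60°) gauche 4.1; OH(240°)/SH(300°) gauche 2.7 → 6.8 kJ/mol.
B (staggered): CH2Cl(120°)/SH(60°) gauche 3.9; CH2Cl(120°)/CHO(180°) gauche 4.1; OH(240°)/CHO(180°) gauche 2.9 → 10.9 kJ/mol.
B has the highest total (10.9 kJ/mol).

B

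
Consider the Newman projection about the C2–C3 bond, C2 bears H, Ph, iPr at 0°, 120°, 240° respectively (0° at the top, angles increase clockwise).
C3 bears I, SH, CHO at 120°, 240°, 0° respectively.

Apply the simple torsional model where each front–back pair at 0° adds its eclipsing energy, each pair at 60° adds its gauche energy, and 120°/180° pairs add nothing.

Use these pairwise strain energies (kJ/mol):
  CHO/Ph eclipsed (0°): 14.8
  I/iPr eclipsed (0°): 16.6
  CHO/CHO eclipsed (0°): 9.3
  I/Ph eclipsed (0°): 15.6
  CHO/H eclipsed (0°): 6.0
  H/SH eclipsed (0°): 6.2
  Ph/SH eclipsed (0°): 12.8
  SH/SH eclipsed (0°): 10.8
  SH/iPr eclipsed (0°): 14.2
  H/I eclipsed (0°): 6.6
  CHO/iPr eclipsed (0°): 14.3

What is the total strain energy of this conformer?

35.8 kJ/mol

This conformer (eclipsed): H–CHO eclipsed, Ph–I eclipsed, iPr–SH eclipsed; 6.0 + 15.6 + 14.2 = 35.8 kJ/mol.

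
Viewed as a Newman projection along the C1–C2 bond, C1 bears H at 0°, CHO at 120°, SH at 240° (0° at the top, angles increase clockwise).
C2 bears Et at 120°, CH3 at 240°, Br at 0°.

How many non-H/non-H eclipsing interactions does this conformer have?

2

Non-H eclipsing pairs: CHO(120°)/Et(120°); SH(240°)/CH3(240°) — 2 interactions.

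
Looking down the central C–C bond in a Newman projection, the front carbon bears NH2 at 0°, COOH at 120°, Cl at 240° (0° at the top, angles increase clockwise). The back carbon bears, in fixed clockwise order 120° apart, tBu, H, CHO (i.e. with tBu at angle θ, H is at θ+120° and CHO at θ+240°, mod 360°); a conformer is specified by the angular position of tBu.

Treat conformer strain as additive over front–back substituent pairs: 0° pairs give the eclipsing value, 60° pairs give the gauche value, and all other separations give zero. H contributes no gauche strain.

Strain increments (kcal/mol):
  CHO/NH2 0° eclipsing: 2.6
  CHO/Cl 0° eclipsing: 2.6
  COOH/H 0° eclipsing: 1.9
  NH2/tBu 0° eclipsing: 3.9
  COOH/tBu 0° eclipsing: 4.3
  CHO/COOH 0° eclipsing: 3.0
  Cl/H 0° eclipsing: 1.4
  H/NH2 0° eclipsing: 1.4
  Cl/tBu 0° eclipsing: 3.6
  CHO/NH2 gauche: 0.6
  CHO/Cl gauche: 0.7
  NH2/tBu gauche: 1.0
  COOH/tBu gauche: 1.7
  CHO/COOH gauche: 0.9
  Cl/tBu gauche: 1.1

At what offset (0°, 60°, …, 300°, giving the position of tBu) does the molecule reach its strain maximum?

tBu at 0° (eclipsed): NH2–tBu eclipsed, COOH–H eclipsed, Cl–CHO eclipsed; 3.9 + 1.9 + 2.6 = 8.4 kcal/mol.
tBu at 60° (staggered): NH2–tBu gauche, NH2–CHO gauche, COOH–tBu gauche, Cl–CHO gauche; 1.0 + 0.6 + 1.7 + 0.7 = 4.0 kcal/mol.
tBu at 120° (eclipsed): NH2–CHO eclipsed, COOH–tBu eclipsed, Cl–H eclipsed; 2.6 + 4.3 + 1.4 = 8.3 kcal/mol.
tBu at 180° (staggered): NH2–CHO gauche, COOH–tBu gauche, COOH–CHO gauche, Cl–tBu gauche; 0.6 + 1.7 + 0.9 + 1.1 = 4.3 kcal/mol.
tBu at 240° (eclipsed): NH2–H eclipsed, COOH–CHO eclipsed, Cl–tBu eclipsed; 1.4 + 3.0 + 3.6 = 8.0 kcal/mol.
tBu at 300° (staggered): NH2–tBu gauche, COOH–CHO gauche, Cl–tBu gauche, Cl–CHO gauche; 1.0 + 0.9 + 1.1 + 0.7 = 3.7 kcal/mol.
The maximum (8.4 kcal/mol) occurs with tBu at 0°.

0°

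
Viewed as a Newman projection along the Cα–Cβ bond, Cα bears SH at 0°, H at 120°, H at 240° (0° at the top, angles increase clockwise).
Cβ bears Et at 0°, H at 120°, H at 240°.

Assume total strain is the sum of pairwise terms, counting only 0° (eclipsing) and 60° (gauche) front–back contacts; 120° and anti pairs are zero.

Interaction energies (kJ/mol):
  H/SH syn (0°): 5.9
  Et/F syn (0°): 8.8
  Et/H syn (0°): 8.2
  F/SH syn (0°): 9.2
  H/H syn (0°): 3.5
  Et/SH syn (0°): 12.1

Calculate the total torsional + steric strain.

19.1 kJ/mol

This conformer (eclipsed): SH–Et eclipsed, H–H eclipsed, H–H eclipsed; 12.1 + 3.5 + 3.5 = 19.1 kJ/mol.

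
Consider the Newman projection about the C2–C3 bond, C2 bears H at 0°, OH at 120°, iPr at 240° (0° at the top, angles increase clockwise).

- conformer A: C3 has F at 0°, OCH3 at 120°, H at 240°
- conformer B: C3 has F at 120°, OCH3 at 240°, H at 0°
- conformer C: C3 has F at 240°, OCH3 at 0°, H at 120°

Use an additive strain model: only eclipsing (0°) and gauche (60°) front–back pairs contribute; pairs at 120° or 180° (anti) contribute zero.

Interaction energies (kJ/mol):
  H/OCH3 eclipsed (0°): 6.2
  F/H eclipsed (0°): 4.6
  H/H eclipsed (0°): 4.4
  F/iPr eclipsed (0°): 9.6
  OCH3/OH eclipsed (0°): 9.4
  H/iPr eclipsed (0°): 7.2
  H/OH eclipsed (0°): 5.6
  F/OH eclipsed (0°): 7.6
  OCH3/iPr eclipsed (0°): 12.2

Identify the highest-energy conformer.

B

A (eclipsed): H(0°)/F(0°) eclipsed 4.6; OH(120°)/OCH3(120°) eclipsed 9.4; iPr(240°)/H(240°) eclipsed 7.2 → 21.2 kJ/mol.
B (eclipsed): H(0°)/H(0°) eclipsed 4.4; OH(120°)/F(120°) eclipsed 7.6; iPr(240°)/OCH3(240°) eclipsed 12.2 → 24.2 kJ/mol.
C (eclipsed): H(0°)/OCH3(0°) eclipsed 6.2; OH(120°)/H(120°) eclipsed 5.6; iPr(240°)/F(240°) eclipsed 9.6 → 21.4 kJ/mol.
B has the highest total (24.2 kJ/mol).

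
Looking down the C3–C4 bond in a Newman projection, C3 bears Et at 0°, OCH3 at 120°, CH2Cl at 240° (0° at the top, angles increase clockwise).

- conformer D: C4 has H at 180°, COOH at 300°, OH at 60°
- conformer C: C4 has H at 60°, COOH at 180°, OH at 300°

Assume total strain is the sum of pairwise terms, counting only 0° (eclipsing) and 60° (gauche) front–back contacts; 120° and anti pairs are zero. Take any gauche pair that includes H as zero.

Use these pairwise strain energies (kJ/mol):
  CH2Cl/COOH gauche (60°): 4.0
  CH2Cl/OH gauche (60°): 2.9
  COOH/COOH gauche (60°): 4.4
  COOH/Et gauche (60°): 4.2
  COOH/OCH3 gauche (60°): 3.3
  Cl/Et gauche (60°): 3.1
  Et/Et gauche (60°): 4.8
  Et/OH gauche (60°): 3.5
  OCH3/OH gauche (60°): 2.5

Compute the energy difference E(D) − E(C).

+0.5 kJ/mol

D is staggered. Et at 0° is gauche with COOH at 300° (4.2); Et at 0° is gauche with OH at 60° (3.5); OCH3 at 120° is gauche with OH at 60° (2.5); CH2Cl at 240° is gauche with COOH at 300° (4.0). Total 14.2 kJ/mol.
C is staggered. Et at 0° is gauche with OH at 300° (3.5); OCH3 at 120° is gauche with COOH at 180° (3.3); CH2Cl at 240° is gauche with COOH at 180° (4.0); CH2Cl at 240° is gauche with OH at 300° (2.9). Total 13.7 kJ/mol.
E(D) − E(C) = 14.2 − 13.7 = +0.5 kJ/mol.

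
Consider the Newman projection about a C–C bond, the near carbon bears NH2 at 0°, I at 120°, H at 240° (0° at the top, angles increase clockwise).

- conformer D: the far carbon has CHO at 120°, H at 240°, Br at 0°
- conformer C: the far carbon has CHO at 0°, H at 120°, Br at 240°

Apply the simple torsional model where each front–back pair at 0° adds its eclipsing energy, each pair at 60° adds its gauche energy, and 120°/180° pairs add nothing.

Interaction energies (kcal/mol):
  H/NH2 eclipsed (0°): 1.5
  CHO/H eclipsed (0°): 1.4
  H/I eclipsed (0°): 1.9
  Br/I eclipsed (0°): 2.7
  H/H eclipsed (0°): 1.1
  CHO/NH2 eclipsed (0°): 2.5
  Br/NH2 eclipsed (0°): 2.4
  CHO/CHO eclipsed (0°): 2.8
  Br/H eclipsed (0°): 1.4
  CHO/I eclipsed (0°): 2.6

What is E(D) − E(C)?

D (eclipsed): NH2(0°)/Br(0°) eclipsed 2.4; I(120°)/CHO(120°) eclipsed 2.6; H(240°)/H(240°) eclipsed 1.1 → 6.1 kcal/mol.
C (eclipsed): NH2(0°)/CHO(0°) eclipsed 2.5; I(120°)/H(120°) eclipsed 1.9; H(240°)/Br(240°) eclipsed 1.4 → 5.8 kcal/mol.
E(D) − E(C) = 6.1 − 5.8 = +0.3 kcal/mol.

+0.3 kcal/mol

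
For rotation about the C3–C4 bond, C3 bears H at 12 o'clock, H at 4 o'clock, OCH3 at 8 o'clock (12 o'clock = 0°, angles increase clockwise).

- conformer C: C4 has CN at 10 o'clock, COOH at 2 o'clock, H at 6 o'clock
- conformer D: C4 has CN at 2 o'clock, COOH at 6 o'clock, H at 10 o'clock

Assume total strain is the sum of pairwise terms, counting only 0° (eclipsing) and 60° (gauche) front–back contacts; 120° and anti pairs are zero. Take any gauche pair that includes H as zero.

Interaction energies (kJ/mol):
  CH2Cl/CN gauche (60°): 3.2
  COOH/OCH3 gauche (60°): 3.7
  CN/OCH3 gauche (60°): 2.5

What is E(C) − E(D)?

C (staggered): OCH3(240°)/CN(300°) gauche 2.5 → 2.5 kJ/mol.
D (staggered): OCH3(240°)/COOH(180°) gauche 3.7 → 3.7 kJ/mol.
E(C) − E(D) = 2.5 − 3.7 = -1.2 kJ/mol.

-1.2 kJ/mol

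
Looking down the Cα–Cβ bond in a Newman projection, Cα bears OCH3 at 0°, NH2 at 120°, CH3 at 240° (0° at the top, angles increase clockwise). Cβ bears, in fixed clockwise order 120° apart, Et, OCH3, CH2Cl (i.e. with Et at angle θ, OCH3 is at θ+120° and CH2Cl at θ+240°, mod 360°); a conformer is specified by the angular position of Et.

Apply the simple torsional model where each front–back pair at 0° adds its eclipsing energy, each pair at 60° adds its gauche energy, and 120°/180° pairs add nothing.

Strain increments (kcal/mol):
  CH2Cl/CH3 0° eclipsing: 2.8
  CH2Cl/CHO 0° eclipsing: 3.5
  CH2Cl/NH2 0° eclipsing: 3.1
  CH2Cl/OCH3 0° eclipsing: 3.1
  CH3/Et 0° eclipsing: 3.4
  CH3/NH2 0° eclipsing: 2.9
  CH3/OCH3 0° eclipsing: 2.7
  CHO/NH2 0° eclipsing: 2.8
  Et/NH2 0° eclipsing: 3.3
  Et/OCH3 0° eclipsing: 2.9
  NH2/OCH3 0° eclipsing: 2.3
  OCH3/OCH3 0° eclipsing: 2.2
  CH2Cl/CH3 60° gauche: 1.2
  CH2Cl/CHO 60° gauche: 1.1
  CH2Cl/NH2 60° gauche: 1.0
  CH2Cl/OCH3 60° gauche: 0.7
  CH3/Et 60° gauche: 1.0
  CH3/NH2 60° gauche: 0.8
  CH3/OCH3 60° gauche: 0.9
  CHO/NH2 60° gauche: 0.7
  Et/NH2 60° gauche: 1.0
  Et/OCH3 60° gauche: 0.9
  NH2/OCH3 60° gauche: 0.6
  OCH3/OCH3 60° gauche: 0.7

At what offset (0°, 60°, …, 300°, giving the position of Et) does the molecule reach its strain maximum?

Et at 0° (eclipsed): OCH3–Et eclipsed, NH2–OCH3 eclipsed, CH3–CH2Cl eclipsed; 2.9 + 2.3 + 2.8 = 8.0 kcal/mol.
Et at 60° (staggered): OCH3–Et gauche, OCH3–CH2Cl gauche, NH2–Et gauche, NH2–OCH3 gauche, CH3–OCH3 gauche, CH3–CH2Cl gauche; 0.9 + 0.7 + 1.0 + 0.6 + 0.9 + 1.2 = 5.3 kcal/mol.
Et at 120° (eclipsed): OCH3–CH2Cl eclipsed, NH2–Et eclipsed, CH3–OCH3 eclipsed; 3.1 + 3.3 + 2.7 = 9.1 kcal/mol.
Et at 180° (staggered): OCH3–OCH3 gauche, OCH3–CH2Cl gauche, NH2–Et gauche, NH2–CH2Cl gauche, CH3–Et gauche, CH3–OCH3 gauche; 0.7 + 0.7 + 1.0 + 1.0 + 1.0 + 0.9 = 5.3 kcal/mol.
Et at 240° (eclipsed): OCH3–OCH3 eclipsed, NH2–CH2Cl eclipsed, CH3–Et eclipsed; 2.2 + 3.1 + 3.4 = 8.7 kcal/mol.
Et at 300° (staggered): OCH3–Et gauche, OCH3–OCH3 gauche, NH2–OCH3 gauche, NH2–CH2Cl gauche, CH3–Et gauche, CH3–CH2Cl gauche; 0.9 + 0.7 + 0.6 + 1.0 + 1.0 + 1.2 = 5.4 kcal/mol.
The maximum (9.1 kcal/mol) occurs with Et at 120°.

120°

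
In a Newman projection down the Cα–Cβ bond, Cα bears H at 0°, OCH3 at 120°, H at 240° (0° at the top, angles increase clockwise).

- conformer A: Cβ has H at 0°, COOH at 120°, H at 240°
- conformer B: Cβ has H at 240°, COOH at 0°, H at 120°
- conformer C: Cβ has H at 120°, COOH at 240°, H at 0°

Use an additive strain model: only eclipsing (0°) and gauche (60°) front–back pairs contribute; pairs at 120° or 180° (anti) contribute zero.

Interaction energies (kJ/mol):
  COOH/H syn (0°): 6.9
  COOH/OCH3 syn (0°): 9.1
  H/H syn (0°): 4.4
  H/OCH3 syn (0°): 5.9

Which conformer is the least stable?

A is eclipsed. H at 0° is eclipsed with H at 0° (4.4); OCH3 at 120° is eclipsed with COOH at 120° (9.1); H at 240° is eclipsed with H at 240° (4.4). Total 17.9 kJ/mol.
B is eclipsed. H at 0° is eclipsed with COOH at 0° (6.9); OCH3 at 120° is eclipsed with H at 120° (5.9); H at 240° is eclipsed with H at 240° (4.4). Total 17.2 kJ/mol.
C is eclipsed. H at 0° is eclipsed with H at 0° (4.4); OCH3 at 120° is eclipsed with H at 120° (5.9); H at 240° is eclipsed with COOH at 240° (6.9). Total 17.2 kJ/mol.
A has the highest total (17.9 kJ/mol).

A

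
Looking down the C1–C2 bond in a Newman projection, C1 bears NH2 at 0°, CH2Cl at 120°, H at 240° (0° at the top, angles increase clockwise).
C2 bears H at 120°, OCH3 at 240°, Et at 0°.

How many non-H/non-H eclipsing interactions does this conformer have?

Non-H eclipsing pairs: NH2(0°)/Et(0°) — 1 interaction.

1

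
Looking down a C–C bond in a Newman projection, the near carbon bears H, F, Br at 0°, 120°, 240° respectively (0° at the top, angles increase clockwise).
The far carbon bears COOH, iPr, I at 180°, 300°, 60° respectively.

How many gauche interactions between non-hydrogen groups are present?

4

Non-H gauche pairs: F(120°)/COOH(180°); F(120°)/I(60°); Br(240°)/COOH(180°); Br(240°)/iPr(300°) — 4 interactions.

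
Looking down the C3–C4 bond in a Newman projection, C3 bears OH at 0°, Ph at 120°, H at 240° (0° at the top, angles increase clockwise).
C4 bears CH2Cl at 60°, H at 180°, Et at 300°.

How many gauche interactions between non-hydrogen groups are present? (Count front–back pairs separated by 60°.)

3

Non-H gauche pairs: OH(0°)/CH2Cl(60°); OH(0°)/Et(300°); Ph(120°)/CH2Cl(60°) — 3 interactions.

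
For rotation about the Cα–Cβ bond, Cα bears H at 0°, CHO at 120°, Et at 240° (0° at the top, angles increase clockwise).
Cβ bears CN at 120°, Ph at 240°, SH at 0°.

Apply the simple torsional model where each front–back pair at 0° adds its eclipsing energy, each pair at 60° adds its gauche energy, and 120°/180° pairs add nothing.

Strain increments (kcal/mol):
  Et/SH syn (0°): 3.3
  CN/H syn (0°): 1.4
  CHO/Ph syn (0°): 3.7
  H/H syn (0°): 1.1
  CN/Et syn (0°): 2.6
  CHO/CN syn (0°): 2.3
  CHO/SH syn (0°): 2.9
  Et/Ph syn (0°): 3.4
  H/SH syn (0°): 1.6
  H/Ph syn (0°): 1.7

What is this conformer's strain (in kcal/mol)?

7.3 kcal/mol

This conformer (eclipsed): H–SH eclipsed, CHO–CN eclipsed, Et–Ph eclipsed; 1.6 + 2.3 + 3.4 = 7.3 kcal/mol.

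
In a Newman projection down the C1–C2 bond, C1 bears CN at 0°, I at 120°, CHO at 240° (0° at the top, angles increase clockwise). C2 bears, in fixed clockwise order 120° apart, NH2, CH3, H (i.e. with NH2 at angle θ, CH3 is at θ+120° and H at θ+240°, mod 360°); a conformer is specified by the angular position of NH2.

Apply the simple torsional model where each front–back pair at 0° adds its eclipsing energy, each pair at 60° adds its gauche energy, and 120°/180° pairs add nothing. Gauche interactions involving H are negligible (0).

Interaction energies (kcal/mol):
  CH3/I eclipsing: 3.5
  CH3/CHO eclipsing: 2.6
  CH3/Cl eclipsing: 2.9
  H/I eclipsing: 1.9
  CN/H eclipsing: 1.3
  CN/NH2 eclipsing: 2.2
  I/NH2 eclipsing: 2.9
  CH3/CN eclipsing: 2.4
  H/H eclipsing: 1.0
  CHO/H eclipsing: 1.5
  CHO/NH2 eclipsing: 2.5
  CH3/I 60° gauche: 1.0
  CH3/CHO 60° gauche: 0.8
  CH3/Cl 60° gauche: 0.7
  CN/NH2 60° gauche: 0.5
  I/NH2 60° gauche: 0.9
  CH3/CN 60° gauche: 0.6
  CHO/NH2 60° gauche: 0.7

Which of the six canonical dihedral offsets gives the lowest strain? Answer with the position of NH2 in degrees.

300°

NH2 at 0° (eclipsed): CN(0°)/NH2(0°) eclipsed 2.2; I(120°)/CH3(120°) eclipsed 3.5; CHO(240°)/H(240°) eclipsed 1.5 → 7.2 kcal/mol.
NH2 at 60° (staggered): CN(0°)/NH2(60°) gauche 0.5; I(120°)/NH2(60°) gauche 0.9; I(120°)/CH3(180°) gauche 1.0; CHO(240°)/CH3(180°) gauche 0.8 → 3.2 kcal/mol.
NH2 at 120° (eclipsed): CN(0°)/H(0°) eclipsed 1.3; I(120°)/NH2(120°) eclipsed 2.9; CHO(240°)/CH3(240°) eclipsed 2.6 → 6.8 kcal/mol.
NH2 at 180° (staggered): CN(0°)/CH3(300°) gauche 0.6; I(120°)/NH2(180°) gauche 0.9; CHO(240°)/NH2(180°) gauche 0.7; CHO(240°)/CH3(300°) gauche 0.8 → 3.0 kcal/mol.
NH2 at 240° (eclipsed): CN(0°)/CH3(0°) eclipsed 2.4; I(120°)/H(120°) eclipsed 1.9; CHO(240°)/NH2(240°) eclipsed 2.5 → 6.8 kcal/mol.
NH2 at 300° (staggered): CN(0°)/NH2(300°) gauche 0.5; CN(0°)/CH3(60°) gauche 0.6; I(120°)/CH3(60°) gauche 1.0; CHO(240°)/NH2(300°) gauche 0.7 → 2.8 kcal/mol.
The minimum (2.8 kcal/mol) occurs with NH2 at 300°.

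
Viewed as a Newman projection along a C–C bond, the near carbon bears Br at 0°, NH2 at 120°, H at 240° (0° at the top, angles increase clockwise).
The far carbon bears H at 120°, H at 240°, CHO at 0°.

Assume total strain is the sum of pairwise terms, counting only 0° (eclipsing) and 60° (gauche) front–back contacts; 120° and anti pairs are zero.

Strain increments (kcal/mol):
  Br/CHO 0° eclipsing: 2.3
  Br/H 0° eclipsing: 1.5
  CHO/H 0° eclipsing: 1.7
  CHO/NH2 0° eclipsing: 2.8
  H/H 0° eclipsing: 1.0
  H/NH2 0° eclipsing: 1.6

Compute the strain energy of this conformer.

This conformer (eclipsed): Br–CHO eclipsed, NH2–H eclipsed, H–H eclipsed; 2.3 + 1.6 + 1.0 = 4.9 kcal/mol.

4.9 kcal/mol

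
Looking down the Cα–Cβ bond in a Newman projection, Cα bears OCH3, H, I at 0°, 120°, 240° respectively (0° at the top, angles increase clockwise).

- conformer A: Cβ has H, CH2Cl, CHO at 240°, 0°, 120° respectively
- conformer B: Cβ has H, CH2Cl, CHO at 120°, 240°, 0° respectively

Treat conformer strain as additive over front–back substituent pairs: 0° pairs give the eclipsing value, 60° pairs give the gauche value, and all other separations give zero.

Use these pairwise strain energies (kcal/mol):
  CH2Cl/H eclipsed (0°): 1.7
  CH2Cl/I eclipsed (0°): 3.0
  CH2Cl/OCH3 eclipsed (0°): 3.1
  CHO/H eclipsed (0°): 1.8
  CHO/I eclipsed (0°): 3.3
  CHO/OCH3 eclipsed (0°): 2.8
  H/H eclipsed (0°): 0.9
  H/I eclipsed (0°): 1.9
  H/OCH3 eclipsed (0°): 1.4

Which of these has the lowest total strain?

A (eclipsed): OCH3–CH2Cl eclipsed, H–CHO eclipsed, I–H eclipsed; 3.1 + 1.8 + 1.9 = 6.8 kcal/mol.
B (eclipsed): OCH3–CHO eclipsed, H–H eclipsed, I–CH2Cl eclipsed; 2.8 + 0.9 + 3.0 = 6.7 kcal/mol.
B has the lowest total (6.7 kcal/mol).

B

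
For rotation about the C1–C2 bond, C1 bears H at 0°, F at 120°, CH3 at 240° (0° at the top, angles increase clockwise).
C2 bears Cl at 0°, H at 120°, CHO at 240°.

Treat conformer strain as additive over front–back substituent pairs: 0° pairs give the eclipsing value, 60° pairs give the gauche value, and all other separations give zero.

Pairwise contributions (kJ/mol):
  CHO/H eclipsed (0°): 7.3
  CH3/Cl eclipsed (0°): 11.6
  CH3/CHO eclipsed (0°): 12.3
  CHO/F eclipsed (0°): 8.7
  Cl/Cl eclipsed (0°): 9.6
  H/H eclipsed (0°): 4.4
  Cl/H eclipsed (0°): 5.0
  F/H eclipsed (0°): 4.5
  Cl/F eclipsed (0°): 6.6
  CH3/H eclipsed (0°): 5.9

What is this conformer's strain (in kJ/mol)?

This conformer (eclipsed): H–Cl eclipsed, F–H eclipsed, CH3–CHO eclipsed; 5.0 + 4.5 + 12.3 = 21.8 kJ/mol.

21.8 kJ/mol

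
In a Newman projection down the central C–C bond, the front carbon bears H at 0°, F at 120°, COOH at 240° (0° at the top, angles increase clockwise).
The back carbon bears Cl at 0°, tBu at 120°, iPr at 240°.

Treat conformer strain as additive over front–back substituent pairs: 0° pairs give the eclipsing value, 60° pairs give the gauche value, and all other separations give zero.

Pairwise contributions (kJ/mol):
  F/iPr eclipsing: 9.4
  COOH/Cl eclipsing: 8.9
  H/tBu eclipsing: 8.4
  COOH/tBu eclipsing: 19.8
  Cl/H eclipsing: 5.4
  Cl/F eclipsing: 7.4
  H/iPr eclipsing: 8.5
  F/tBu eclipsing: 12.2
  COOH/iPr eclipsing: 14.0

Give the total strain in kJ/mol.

31.6 kJ/mol

This conformer is eclipsed. H at 0° is eclipsed with Cl at 0° (5.4); F at 120° is eclipsed with tBu at 120° (12.2); COOH at 240° is eclipsed with iPr at 240° (14.0). Total 31.6 kJ/mol.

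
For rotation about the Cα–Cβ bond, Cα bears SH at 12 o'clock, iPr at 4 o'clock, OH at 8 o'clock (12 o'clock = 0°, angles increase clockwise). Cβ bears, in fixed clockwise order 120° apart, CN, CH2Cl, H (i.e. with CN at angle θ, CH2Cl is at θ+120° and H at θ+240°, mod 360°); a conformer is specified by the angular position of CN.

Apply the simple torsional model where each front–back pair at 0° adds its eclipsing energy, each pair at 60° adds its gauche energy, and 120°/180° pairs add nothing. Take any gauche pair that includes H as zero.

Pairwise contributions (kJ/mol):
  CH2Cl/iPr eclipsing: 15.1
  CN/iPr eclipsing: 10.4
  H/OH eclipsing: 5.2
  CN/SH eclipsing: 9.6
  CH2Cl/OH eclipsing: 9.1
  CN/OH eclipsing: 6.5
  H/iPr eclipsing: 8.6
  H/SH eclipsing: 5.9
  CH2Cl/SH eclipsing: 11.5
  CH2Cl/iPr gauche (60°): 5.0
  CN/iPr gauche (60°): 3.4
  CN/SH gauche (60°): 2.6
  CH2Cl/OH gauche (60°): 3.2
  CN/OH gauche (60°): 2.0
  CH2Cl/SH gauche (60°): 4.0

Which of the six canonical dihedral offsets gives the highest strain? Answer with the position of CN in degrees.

0°

CN at 0° (eclipsed): SH–CN eclipsed, iPr–CH2Cl eclipsed, OH–H eclipsed; 9.6 + 15.1 + 5.2 = 29.9 kJ/mol.
CN at 60° (staggered): SH–CN gauche, iPr–CN gauche, iPr–CH2Cl gauche, OH–CH2Cl gauche; 2.6 + 3.4 + 5.0 + 3.2 = 14.2 kJ/mol.
CN at 120° (eclipsed): SH–H eclipsed, iPr–CN eclipsed, OH–CH2Cl eclipsed; 5.9 + 10.4 + 9.1 = 25.4 kJ/mol.
CN at 180° (staggered): SH–CH2Cl gauche, iPr–CN gauche, OH–CN gauche, OH–CH2Cl gauche; 4.0 + 3.4 + 2.0 + 3.2 = 12.6 kJ/mol.
CN at 240° (eclipsed): SH–CH2Cl eclipsed, iPr–H eclipsed, OH–CN eclipsed; 11.5 + 8.6 + 6.5 = 26.6 kJ/mol.
CN at 300° (staggered): SH–CN gauche, SH–CH2Cl gauche, iPr–CH2Cl gauche, OH–CN gauche; 2.6 + 4.0 + 5.0 + 2.0 = 13.6 kJ/mol.
The maximum (29.9 kJ/mol) occurs with CN at 0°.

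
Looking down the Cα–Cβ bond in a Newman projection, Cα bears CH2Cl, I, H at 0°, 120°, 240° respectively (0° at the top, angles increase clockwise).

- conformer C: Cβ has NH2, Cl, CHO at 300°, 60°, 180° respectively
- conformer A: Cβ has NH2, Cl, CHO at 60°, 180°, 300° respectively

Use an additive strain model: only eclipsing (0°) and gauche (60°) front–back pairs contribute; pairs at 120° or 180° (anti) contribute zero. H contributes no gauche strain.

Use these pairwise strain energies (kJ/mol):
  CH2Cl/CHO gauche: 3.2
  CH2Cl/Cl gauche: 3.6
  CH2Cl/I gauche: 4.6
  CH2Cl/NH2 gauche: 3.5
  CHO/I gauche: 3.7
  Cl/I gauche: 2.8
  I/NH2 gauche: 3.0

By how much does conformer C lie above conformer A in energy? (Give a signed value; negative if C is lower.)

C (staggered): CH2Cl(0°)/NH2(300°) gauche 3.5; CH2Cl(0°)/Cl(60°) gauche 3.6; I(120°)/Cl(60°) gauche 2.8; I(120°)/CHO(180°) gauche 3.7 → 13.6 kJ/mol.
A (staggered): CH2Cl(0°)/NH2(60°) gauche 3.5; CH2Cl(0°)/CHO(300°) gauche 3.2; I(120°)/NH2(60°) gauche 3.0; I(120°)/Cl(180°) gauche 2.8 → 12.5 kJ/mol.
E(C) − E(A) = 13.6 − 12.5 = +1.1 kJ/mol.

+1.1 kJ/mol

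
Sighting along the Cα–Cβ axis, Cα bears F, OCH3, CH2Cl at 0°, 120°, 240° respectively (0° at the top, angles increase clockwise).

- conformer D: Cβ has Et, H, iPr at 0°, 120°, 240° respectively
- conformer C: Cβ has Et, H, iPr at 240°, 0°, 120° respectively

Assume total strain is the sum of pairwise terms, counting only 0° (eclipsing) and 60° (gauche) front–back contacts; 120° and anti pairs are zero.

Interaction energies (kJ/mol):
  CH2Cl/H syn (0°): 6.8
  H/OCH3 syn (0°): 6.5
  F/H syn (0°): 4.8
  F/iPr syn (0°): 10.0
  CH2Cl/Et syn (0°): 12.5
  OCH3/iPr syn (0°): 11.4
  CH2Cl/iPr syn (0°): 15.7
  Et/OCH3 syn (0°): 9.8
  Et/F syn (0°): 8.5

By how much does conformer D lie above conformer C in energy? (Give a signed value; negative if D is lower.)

D (eclipsed): F(0°)/Et(0°) eclipsed 8.5; OCH3(120°)/H(120°) eclipsed 6.5; CH2Cl(240°)/iPr(240°) eclipsed 15.7 → 30.7 kJ/mol.
C (eclipsed): F(0°)/H(0°) eclipsed 4.8; OCH3(120°)/iPr(120°) eclipsed 11.4; CH2Cl(240°)/Et(240°) eclipsed 12.5 → 28.7 kJ/mol.
E(D) − E(C) = 30.7 − 28.7 = +2.0 kJ/mol.

+2.0 kJ/mol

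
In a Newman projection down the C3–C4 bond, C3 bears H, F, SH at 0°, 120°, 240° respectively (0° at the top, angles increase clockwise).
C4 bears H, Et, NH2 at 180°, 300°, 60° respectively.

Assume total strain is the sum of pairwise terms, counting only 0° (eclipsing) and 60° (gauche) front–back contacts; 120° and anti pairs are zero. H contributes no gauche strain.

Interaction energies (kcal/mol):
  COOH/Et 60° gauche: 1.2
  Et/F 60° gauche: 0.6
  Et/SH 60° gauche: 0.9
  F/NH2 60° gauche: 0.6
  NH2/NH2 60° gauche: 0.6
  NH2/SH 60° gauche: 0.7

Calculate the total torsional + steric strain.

1.5 kcal/mol

This conformer (staggered): F–NH2 gauche, SH–Et gauche; 0.6 + 0.9 = 1.5 kcal/mol.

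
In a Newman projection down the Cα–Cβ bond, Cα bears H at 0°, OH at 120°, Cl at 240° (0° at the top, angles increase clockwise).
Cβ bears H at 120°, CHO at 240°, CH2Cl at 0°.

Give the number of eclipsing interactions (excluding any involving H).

1

Non-H eclipsing pairs: Cl(240°)/CHO(240°) — 1 interaction.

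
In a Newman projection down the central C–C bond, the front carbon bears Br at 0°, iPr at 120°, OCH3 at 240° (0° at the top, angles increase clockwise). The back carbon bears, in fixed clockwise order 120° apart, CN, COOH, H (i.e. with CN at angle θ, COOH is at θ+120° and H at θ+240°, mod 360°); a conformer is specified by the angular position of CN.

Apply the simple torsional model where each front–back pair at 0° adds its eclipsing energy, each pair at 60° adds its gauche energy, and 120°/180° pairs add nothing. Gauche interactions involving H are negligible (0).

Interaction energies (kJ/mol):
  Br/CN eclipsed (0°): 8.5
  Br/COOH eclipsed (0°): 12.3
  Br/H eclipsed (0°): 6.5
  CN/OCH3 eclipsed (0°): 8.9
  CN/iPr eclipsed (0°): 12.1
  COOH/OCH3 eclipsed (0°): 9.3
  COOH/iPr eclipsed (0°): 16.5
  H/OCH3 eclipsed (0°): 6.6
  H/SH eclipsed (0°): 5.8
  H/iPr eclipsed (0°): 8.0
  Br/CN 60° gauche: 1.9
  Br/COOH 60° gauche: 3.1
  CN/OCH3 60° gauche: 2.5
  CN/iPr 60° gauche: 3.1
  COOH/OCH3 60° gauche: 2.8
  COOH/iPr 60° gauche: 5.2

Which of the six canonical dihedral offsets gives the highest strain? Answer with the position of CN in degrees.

CN at 0° (eclipsed): Br–CN eclipsed, iPr–COOH eclipsed, OCH3–H eclipsed; 8.5 + 16.5 + 6.6 = 31.6 kJ/mol.
CN at 60° (staggered): Br–CN gauche, iPr–CN gauche, iPr–COOH gauche, OCH3–COOH gauche; 1.9 + 3.1 + 5.2 + 2.8 = 13.0 kJ/mol.
CN at 120° (eclipsed): Br–H eclipsed, iPr–CN eclipsed, OCH3–COOH eclipsed; 6.5 + 12.1 + 9.3 = 27.9 kJ/mol.
CN at 180° (staggered): Br–COOH gauche, iPr–CN gauche, OCH3–CN gauche, OCH3–COOH gauche; 3.1 + 3.1 + 2.5 + 2.8 = 11.5 kJ/mol.
CN at 240° (eclipsed): Br–COOH eclipsed, iPr–H eclipsed, OCH3–CN eclipsed; 12.3 + 8.0 + 8.9 = 29.2 kJ/mol.
CN at 300° (staggered): Br–CN gauche, Br–COOH gauche, iPr–COOH gauche, OCH3–CN gauche; 1.9 + 3.1 + 5.2 + 2.5 = 12.7 kJ/mol.
The maximum (31.6 kJ/mol) occurs with CN at 0°.

0°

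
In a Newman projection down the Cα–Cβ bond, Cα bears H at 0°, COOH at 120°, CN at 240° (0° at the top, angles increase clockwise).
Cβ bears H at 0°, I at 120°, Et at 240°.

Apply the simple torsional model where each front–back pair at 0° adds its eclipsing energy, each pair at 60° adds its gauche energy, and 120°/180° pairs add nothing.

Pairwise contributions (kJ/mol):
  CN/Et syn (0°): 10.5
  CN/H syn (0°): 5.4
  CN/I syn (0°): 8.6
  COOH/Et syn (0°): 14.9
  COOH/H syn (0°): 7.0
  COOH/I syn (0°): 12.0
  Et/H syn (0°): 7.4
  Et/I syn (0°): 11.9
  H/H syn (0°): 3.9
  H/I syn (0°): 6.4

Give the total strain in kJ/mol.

This conformer (eclipsed): H–H eclipsed, COOH–I eclipsed, CN–Et eclipsed; 3.9 + 12.0 + 10.5 = 26.4 kJ/mol.

26.4 kJ/mol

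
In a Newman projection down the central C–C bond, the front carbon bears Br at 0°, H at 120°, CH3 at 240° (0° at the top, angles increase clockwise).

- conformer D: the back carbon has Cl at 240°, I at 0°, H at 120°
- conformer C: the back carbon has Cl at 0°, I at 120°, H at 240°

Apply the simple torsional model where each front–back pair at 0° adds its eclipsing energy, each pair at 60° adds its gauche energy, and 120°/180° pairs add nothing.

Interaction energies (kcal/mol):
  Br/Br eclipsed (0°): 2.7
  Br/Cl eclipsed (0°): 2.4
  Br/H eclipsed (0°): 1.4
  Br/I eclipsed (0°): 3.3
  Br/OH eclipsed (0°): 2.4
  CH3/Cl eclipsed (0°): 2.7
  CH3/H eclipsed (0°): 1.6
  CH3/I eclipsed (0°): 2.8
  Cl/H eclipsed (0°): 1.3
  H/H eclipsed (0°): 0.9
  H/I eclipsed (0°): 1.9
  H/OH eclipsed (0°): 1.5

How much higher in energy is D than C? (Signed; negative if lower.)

+1.0 kcal/mol

D is eclipsed. Br at 0° is eclipsed with I at 0° (3.3); H at 120° is eclipsed with H at 120° (0.9); CH3 at 240° is eclipsed with Cl at 240° (2.7). Total 6.9 kcal/mol.
C is eclipsed. Br at 0° is eclipsed with Cl at 0° (2.4); H at 120° is eclipsed with I at 120° (1.9); CH3 at 240° is eclipsed with H at 240° (1.6). Total 5.9 kcal/mol.
E(D) − E(C) = 6.9 − 5.9 = +1.0 kcal/mol.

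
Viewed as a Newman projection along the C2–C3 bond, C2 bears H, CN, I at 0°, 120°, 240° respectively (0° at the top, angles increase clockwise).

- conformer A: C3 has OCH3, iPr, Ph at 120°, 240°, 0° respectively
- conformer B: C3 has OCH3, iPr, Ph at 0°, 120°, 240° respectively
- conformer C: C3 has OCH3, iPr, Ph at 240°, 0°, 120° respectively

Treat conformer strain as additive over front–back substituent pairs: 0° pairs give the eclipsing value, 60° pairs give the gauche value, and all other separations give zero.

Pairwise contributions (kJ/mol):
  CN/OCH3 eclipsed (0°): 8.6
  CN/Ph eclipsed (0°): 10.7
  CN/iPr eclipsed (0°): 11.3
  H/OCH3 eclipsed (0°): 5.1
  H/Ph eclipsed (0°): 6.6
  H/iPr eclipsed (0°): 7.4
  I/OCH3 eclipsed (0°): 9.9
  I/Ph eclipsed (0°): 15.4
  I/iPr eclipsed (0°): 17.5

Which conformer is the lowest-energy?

A (eclipsed): H–Ph eclipsed, CN–OCH3 eclipsed, I–iPr eclipsed; 6.6 + 8.6 + 17.5 = 32.7 kJ/mol.
B (eclipsed): H–OCH3 eclipsed, CN–iPr eclipsed, I–Ph eclipsed; 5.1 + 11.3 + 15.4 = 31.8 kJ/mol.
C (eclipsed): H–iPr eclipsed, CN–Ph eclipsed, I–OCH3 eclipsed; 7.4 + 10.7 + 9.9 = 28.0 kJ/mol.
C has the lowest total (28.0 kJ/mol).

C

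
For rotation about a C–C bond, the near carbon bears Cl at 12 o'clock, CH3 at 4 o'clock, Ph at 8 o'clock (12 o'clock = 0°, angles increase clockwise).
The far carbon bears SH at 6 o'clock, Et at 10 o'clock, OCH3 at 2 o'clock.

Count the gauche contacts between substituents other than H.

Non-H gauche pairs: Cl(0°)/Et(300°); Cl(0°)/OCH3(60°); CH3(120°)/SH(180°); CH3(120°)/OCH3(60°); Ph(240°)/SH(180°); Ph(240°)/Et(300°) — 6 interactions.

6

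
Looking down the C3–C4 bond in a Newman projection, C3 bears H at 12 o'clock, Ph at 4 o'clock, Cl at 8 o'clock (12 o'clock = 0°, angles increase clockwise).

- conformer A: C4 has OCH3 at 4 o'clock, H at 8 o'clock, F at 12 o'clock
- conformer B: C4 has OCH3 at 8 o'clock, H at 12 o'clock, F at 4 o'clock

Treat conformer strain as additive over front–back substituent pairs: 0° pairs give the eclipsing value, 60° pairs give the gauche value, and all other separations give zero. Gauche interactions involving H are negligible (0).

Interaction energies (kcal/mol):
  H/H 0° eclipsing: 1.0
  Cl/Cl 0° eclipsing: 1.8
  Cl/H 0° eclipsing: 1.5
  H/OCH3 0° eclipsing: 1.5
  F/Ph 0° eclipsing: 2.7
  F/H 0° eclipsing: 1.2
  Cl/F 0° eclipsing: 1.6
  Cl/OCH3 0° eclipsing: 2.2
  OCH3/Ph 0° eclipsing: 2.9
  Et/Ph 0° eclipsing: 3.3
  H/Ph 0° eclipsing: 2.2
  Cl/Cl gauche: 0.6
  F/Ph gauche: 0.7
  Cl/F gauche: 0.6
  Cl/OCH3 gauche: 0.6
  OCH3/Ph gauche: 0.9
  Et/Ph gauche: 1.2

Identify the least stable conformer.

A (eclipsed): H(0°)/F(0°) eclipsed 1.2; Ph(120°)/OCH3(120°) eclipsed 2.9; Cl(240°)/H(240°) eclipsed 1.5 → 5.6 kcal/mol.
B (eclipsed): H(0°)/H(0°) eclipsed 1.0; Ph(120°)/F(120°) eclipsed 2.7; Cl(240°)/OCH3(240°) eclipsed 2.2 → 5.9 kcal/mol.
B has the highest total (5.9 kcal/mol).

B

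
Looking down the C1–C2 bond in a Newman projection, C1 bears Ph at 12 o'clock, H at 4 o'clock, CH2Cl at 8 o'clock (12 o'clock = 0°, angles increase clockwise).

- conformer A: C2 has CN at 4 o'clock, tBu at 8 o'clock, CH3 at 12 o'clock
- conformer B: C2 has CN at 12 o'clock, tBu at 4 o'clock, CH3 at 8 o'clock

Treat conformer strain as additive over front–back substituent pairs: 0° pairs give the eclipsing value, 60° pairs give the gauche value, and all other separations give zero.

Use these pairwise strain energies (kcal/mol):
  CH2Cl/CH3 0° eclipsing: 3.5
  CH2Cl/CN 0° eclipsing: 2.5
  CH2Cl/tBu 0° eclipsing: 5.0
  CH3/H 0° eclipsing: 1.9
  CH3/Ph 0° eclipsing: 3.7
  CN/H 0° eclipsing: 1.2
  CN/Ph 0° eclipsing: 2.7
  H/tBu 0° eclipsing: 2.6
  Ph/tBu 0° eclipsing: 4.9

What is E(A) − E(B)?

A is eclipsed. Ph at 0° is eclipsed with CH3 at 0° (3.7); H at 120° is eclipsed with CN at 120° (1.2); CH2Cl at 240° is eclipsed with tBu at 240° (5.0). Total 9.9 kcal/mol.
B is eclipsed. Ph at 0° is eclipsed with CN at 0° (2.7); H at 120° is eclipsed with tBu at 120° (2.6); CH2Cl at 240° is eclipsed with CH3 at 240° (3.5). Total 8.8 kcal/mol.
E(A) − E(B) = 9.9 − 8.8 = +1.1 kcal/mol.

+1.1 kcal/mol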